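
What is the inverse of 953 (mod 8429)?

6094

Apply the Euclidean algorithm and back-substitute:
8429 = 8·953 + 805
953 = 1·805 + 148
805 = 5·148 + 65
148 = 2·65 + 18
65 = 3·18 + 11
18 = 1·11 + 7
11 = 1·7 + 4
7 = 1·4 + 3
4 = 1·3 + 1
3 = 3·1 + 0
gcd(953, 8429) = 1, so the inverse exists.
Bézout: 1 = 264·8429 − 2335·953.
So 953⁻¹ ≡ −2335 ≡ 6094 (mod 8429).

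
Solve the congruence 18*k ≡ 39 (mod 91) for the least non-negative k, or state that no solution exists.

gcd(18, 91) = 1, so a unique solution mod 91 exists.
18⁻¹ ≡ 86 (mod 91).
k ≡ 86*39 ≡ 78 (mod 91).

78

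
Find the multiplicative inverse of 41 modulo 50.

50 = 1*41 + 9
41 = 4*9 + 5
9 = 1*5 + 4
5 = 1*4 + 1
4 = 4*1 + 0
gcd(41, 50) = 1, so the inverse exists.
Back-substitute for 1:
1 = 1*5 − 1*4
  = −1*9 + 2*5
  = 2*41 − 9*9
  = −9*50 + 11*41
So 41⁻¹ ≡ 11 (mod 50).

11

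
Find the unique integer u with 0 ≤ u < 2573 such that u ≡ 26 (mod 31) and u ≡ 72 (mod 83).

31⁻¹ mod 83: 31·75 ≡ 1 (mod 83), so 31⁻¹ ≡ 75.
u = 26 + 31·((72 − 26)·75 mod 83) = 26 + 31·47 = 1483.

1483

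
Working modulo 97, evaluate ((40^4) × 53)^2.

(40)^4 ≡ 73 (mod 97)
73 × 53 = 3869 ≡ 86 (mod 97)
(86)^2 ≡ 24 (mod 97)

24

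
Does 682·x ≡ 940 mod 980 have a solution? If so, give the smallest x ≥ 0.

10

gcd(682, 980) = 2, and 2 | 940, so solutions exist.
Divide through by 2: 341·x ≡ 470 (mod 490).
341⁻¹ ≡ 171 (mod 490).
x ≡ 171·470 ≡ 10 (mod 490).
The smallest non-negative solution is x = 10.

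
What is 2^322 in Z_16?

Using repeated squaring:
322 in binary is 101000010, i.e. 322 = 256 + 64 + 2.
2^1 ≡ 2 (mod 16)
2^2 ≡ 2^2 = 4 (mod 16)
2^4 ≡ 4^2 = 16 ≡ 0 (mod 16)
2^8 ≡ 0^2 = 0 (mod 16)
2^16 ≡ 0^2 = 0 (mod 16)
2^32 ≡ 0^2 = 0 (mod 16)
2^64 ≡ 0^2 = 0 (mod 16)
2^128 ≡ 0^2 = 0 (mod 16)
2^256 ≡ 0^2 = 0 (mod 16)
2^322 = 2^256 * 2^64 * 2^2 ≡ 0 * 0 * 4 (mod 16).
Accumulate the product:
0 * 0 = 0
0 * 4 = 0

0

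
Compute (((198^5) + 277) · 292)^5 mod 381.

(198)^5 ≡ 168 (mod 381)
168 + 277 = 445 ≡ 64 (mod 381)
64 · 292 = 18688 ≡ 19 (mod 381)
(19)^5 ≡ 361 (mod 381)

361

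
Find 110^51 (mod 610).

210

Using repeated squaring:
51 in binary is 110011, i.e. 51 = 32 + 16 + 2 + 1.
110^1 ≡ 110 (mod 610)
110^2 ≡ 110^2 = 12100 ≡ 510 (mod 610)
110^4 ≡ 510^2 = 260100 ≡ 240 (mod 610)
110^8 ≡ 240^2 = 57600 ≡ 260 (mod 610)
110^16 ≡ 260^2 = 67600 ≡ 500 (mod 610)
110^32 ≡ 500^2 = 250000 ≡ 510 (mod 610)
110^51 = 110^32 × 110^16 × 110^2 × 110^1 ≡ 510 × 500 × 510 × 110 (mod 610).
Accumulate the product:
510 × 500 = 255000 ≡ 20
20 × 510 = 10200 ≡ 440
440 × 110 = 48400 ≡ 210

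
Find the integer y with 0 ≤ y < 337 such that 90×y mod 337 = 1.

337 = 3*90 + 67
90 = 1*67 + 23
67 = 2*23 + 21
23 = 1*21 + 2
21 = 10*2 + 1
2 = 2*1 + 0
gcd(90, 337) = 1, so the inverse exists.
Back-substitute for 1:
1 = 1*21 − 10*2
  = −10*23 + 11*21
  = 11*67 − 32*23
  = −32*90 + 43*67
  = 43*337 − 161*90
So 90⁻¹ ≡ −161 ≡ 176 (mod 337).

176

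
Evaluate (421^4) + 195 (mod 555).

(421)^4 ≡ 121 (mod 555)
121 + 195 = 316

316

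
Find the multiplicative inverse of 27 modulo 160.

83

160 = 5×27 + 25
27 = 1×25 + 2
25 = 12×2 + 1
2 = 2×1 + 0
gcd(27, 160) = 1, so the inverse exists.
Back-substitute for 1:
1 = 1×25 − 12×2
  = −12×27 + 13×25
  = 13×160 − 77×27
So 27⁻¹ ≡ −77 ≡ 83 (mod 160).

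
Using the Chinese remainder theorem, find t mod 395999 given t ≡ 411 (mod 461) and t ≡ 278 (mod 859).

218464

461⁻¹ mod 859: 461·300 ≡ 1 (mod 859), so 461⁻¹ ≡ 300.
t = 411 + 461·((278 − 411)·300 mod 859) = 411 + 461·473 = 218464.
Check: 218464 mod 461 = 411, 218464 mod 859 = 278. ✓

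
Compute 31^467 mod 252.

187

By square-and-multiply:
467 in binary is 111010011, i.e. 467 = 256 + 128 + 64 + 16 + 2 + 1.
31^1 ≡ 31 (mod 252)
31^2 ≡ 31^2 = 961 ≡ 205 (mod 252)
31^4 ≡ 205^2 = 42025 ≡ 193 (mod 252)
31^8 ≡ 193^2 = 37249 ≡ 205 (mod 252)
31^16 ≡ 205^2 = 42025 ≡ 193 (mod 252)
31^32 ≡ 193^2 = 37249 ≡ 205 (mod 252)
31^64 ≡ 205^2 = 42025 ≡ 193 (mod 252)
31^128 ≡ 193^2 = 37249 ≡ 205 (mod 252)
31^256 ≡ 205^2 = 42025 ≡ 193 (mod 252)
31^467 = 31^256 × 31^128 × 31^64 × 31^16 × 31^2 × 31^1 ≡ 193 × 205 × 193 × 193 × 205 × 31 (mod 252).
Accumulate the product:
193 × 205 = 39565 ≡ 1
1 × 193 = 193
193 × 193 = 37249 ≡ 205
205 × 205 = 42025 ≡ 193
193 × 31 = 5983 ≡ 187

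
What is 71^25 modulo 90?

71

25 in binary is 11001, i.e. 25 = 16 + 8 + 1.
71^1 ≡ 71 (mod 90)
71^2 ≡ 71^2 = 5041 ≡ 1 (mod 90)
71^4 ≡ 1^2 = 1 (mod 90)
71^8 ≡ 1^2 = 1 (mod 90)
71^16 ≡ 1^2 = 1 (mod 90)
71^25 = 71^16 · 71^8 · 71^1 ≡ 1 · 1 · 71 (mod 90).
Accumulate the product:
1 · 1 = 1
1 · 71 = 71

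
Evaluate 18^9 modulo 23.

12

By square-and-multiply:
9 in binary is 1001, i.e. 9 = 8 + 1.
18^1 ≡ 18 (mod 23)
18^2 ≡ 18^2 = 324 ≡ 2 (mod 23)
18^4 ≡ 2^2 = 4 (mod 23)
18^8 ≡ 4^2 = 16 (mod 23)
18^9 = 18^8 * 18^1 ≡ 16 * 18 (mod 23).
16 * 18 = 288 ≡ 12 (mod 23).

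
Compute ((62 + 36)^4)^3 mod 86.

62 + 36 = 98 ≡ 12 (mod 86)
(12)^4 ≡ 10 (mod 86)
(10)^3 ≡ 54 (mod 86)

54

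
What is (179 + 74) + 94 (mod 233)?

179 + 74 = 253 ≡ 20 (mod 233)
20 + 94 = 114

114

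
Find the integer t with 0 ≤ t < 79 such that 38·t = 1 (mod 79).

Apply the Euclidean algorithm and back-substitute:
79 = 2×38 + 3
38 = 12×3 + 2
3 = 1×2 + 1
2 = 2×1 + 0
gcd(38, 79) = 1, so the inverse exists.
Back-substitute for 1:
1 = 1×3 − 1×2
  = −1×38 + 13×3
  = 13×79 − 27×38
So 38⁻¹ ≡ −27 ≡ 52 (mod 79).

52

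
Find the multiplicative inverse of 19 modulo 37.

2

Apply the Euclidean algorithm and back-substitute:
37 = 1*19 + 18
19 = 1*18 + 1
18 = 18*1 + 0
gcd(19, 37) = 1, so the inverse exists.
Bézout: 1 = −1*37 + 2*19.
So 19⁻¹ ≡ 2 (mod 37).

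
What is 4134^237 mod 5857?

Using repeated squaring:
4134^1 ≡ 4134 (mod 5857)
4134^2 ≡ 4134^2 = 17089956 ≡ 5087 (mod 5857)
4134^4 ≡ 5087^2 = 25877569 ≡ 1343 (mod 5857)
4134^8 ≡ 1343^2 = 1803649 ≡ 5550 (mod 5857)
4134^16 ≡ 5550^2 = 30802500 ≡ 537 (mod 5857)
4134^32 ≡ 537^2 = 288369 ≡ 1376 (mod 5857)
4134^64 ≡ 1376^2 = 1893376 ≡ 1565 (mod 5857)
4134^128 ≡ 1565^2 = 2449225 ≡ 999 (mod 5857)
4134^237 = 4134^128 × 4134^64 × 4134^32 × 4134^8 × 4134^4 × 4134^1 ≡ 999 × 1565 × 1376 × 5550 × 1343 × 4134 (mod 5857).
Accumulate the product:
999 × 1565 = 1563435 ≡ 5473
5473 × 1376 = 7530848 ≡ 4603
4603 × 5550 = 25546650 ≡ 4273
4273 × 1343 = 5738639 ≡ 4636
4636 × 4134 = 19165224 ≡ 1120

1120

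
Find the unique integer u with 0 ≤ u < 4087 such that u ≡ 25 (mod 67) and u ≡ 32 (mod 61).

67⁻¹ mod 61: 67×51 ≡ 1 (mod 61), so 67⁻¹ ≡ 51.
u = 25 + 67×((32 − 25)×51 mod 61) = 25 + 67×52 = 3509.
Check: 3509 mod 67 = 25, 3509 mod 61 = 32. ✓

3509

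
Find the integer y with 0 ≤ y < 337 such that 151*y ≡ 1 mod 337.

337 = 2·151 + 35
151 = 4·35 + 11
35 = 3·11 + 2
11 = 5·2 + 1
2 = 2·1 + 0
gcd(151, 337) = 1, so the inverse exists.
Back-substitute for 1:
1 = 1·11 − 5·2
  = −5·35 + 16·11
  = 16·151 − 69·35
  = −69·337 + 154·151
So 151⁻¹ ≡ 154 (mod 337).

154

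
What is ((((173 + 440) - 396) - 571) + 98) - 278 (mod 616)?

82

173 + 440 = 613
613 - 396 = 217
217 - 571 = -354 ≡ 262 (mod 616)
262 + 98 = 360
360 - 278 = 82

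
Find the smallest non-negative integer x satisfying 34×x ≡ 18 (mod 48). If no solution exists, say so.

gcd(34, 48) = 2, and 2 | 18, so solutions exist.
Divide through by 2: 17×x ≡ 9 (mod 24).
17⁻¹ ≡ 17 (mod 24).
x ≡ 17×9 ≡ 9 (mod 24).
The smallest non-negative solution is x = 9.

9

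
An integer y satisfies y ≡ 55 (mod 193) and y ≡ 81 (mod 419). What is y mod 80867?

193⁻¹ mod 419: 193*165 ≡ 1 (mod 419), so 193⁻¹ ≡ 165.
y = 55 + 193*((81 − 55)*165 mod 419) = 55 + 193*100 = 19355.
Check: 19355 mod 193 = 55, 19355 mod 419 = 81. ✓

19355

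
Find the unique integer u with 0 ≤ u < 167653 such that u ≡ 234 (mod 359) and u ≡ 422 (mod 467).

98959

359⁻¹ mod 467: 359*307 ≡ 1 (mod 467), so 359⁻¹ ≡ 307.
u = 234 + 359*((422 − 234)*307 mod 467) = 234 + 359*275 = 98959.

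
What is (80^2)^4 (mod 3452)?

(80)^2 ≡ 2948 (mod 3452)
(2948)^4 ≡ 136 (mod 3452)

136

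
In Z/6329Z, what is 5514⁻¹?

497

6329 = 1×5514 + 815
5514 = 6×815 + 624
815 = 1×624 + 191
624 = 3×191 + 51
191 = 3×51 + 38
51 = 1×38 + 13
38 = 2×13 + 12
13 = 1×12 + 1
12 = 12×1 + 0
gcd(5514, 6329) = 1, so the inverse exists.
Back-substitute for 1:
1 = 1×13 − 1×12
  = −1×38 + 3×13
  = 3×51 − 4×38
  = −4×191 + 15×51
  = 15×624 − 49×191
  = −49×815 + 64×624
  = 64×5514 − 433×815
  = −433×6329 + 497×5514
So 5514⁻¹ ≡ 497 (mod 6329).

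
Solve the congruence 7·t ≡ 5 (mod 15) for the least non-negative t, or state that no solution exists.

gcd(7, 15) = 1, so a unique solution mod 15 exists.
7⁻¹ ≡ 13 (mod 15).
t ≡ 13·5 ≡ 5 (mod 15).

5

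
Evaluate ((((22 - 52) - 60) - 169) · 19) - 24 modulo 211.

119

22 - 52 = -30 ≡ 181 (mod 211)
181 - 60 = 121
121 - 169 = -48 ≡ 163 (mod 211)
163 · 19 = 3097 ≡ 143 (mod 211)
143 - 24 = 119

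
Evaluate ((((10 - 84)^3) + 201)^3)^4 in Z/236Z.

10 - 84 = -74 ≡ 162 (mod 236)
(162)^3 ≡ 224 (mod 236)
224 + 201 = 425 ≡ 189 (mod 236)
(189)^3 ≡ 17 (mod 236)
(17)^4 ≡ 213 (mod 236)

213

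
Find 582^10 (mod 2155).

1329

Using repeated squaring:
10 in binary is 1010, i.e. 10 = 8 + 2.
582^1 ≡ 582 (mod 2155)
582^2 ≡ 582^2 = 338724 ≡ 389 (mod 2155)
582^4 ≡ 389^2 = 151321 ≡ 471 (mod 2155)
582^8 ≡ 471^2 = 221841 ≡ 2031 (mod 2155)
582^10 = 582^8 × 582^2 ≡ 2031 × 389 (mod 2155).
2031 × 389 = 790059 ≡ 1329 (mod 2155).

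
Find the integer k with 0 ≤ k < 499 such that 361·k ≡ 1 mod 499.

499 = 1·361 + 138
361 = 2·138 + 85
138 = 1·85 + 53
85 = 1·53 + 32
53 = 1·32 + 21
32 = 1·21 + 11
21 = 1·11 + 10
11 = 1·10 + 1
10 = 10·1 + 0
gcd(361, 499) = 1, so the inverse exists.
Back-substitute for 1:
1 = 1·11 − 1·10
  = −1·21 + 2·11
  = 2·32 − 3·21
  = −3·53 + 5·32
  = 5·85 − 8·53
  = −8·138 + 13·85
  = 13·361 − 34·138
  = −34·499 + 47·361
So 361⁻¹ ≡ 47 (mod 499).

47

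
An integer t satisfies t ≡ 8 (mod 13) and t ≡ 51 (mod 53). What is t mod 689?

528

13⁻¹ mod 53: 13×49 ≡ 1 (mod 53), so 13⁻¹ ≡ 49.
t = 8 + 13×((51 − 8)×49 mod 53) = 8 + 13×40 = 528.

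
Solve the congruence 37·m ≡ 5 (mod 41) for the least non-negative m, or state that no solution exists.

9

gcd(37, 41) = 1, so a unique solution mod 41 exists.
37⁻¹ ≡ 10 (mod 41).
m ≡ 10·5 ≡ 9 (mod 41).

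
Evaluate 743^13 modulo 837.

Compute successive squares:
743^1 ≡ 743 (mod 837)
743^2 ≡ 743^2 = 552049 ≡ 466 (mod 837)
743^4 ≡ 466^2 = 217156 ≡ 373 (mod 837)
743^8 ≡ 373^2 = 139129 ≡ 187 (mod 837)
743^13 = 743^8 × 743^4 × 743^1 ≡ 187 × 373 × 743 (mod 837).
Accumulate the product:
187 × 373 = 69751 ≡ 280
280 × 743 = 208040 ≡ 464

464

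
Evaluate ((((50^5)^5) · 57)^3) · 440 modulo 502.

(50)^5 ≡ 482 (mod 502)
(482)^5 ≡ 250 (mod 502)
250 · 57 = 14250 ≡ 194 (mod 502)
(194)^3 ≡ 296 (mod 502)
296 · 440 = 130240 ≡ 222 (mod 502)

222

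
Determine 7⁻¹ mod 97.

14

97 = 13*7 + 6
7 = 1*6 + 1
6 = 6*1 + 0
gcd(7, 97) = 1, so the inverse exists.
Bézout: 1 = −1*97 + 14*7.
So 7⁻¹ ≡ 14 (mod 97).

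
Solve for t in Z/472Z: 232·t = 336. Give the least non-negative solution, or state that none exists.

34

gcd(232, 472) = 8, and 8 | 336, so solutions exist.
Divide through by 8: 29·t = 42 (mod 59).
29⁻¹ ≡ 57 (mod 59).
t ≡ 57·42 ≡ 34 (mod 59).
The smallest non-negative solution is t = 34.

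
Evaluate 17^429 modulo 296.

97

429 in binary is 110101101, i.e. 429 = 256 + 128 + 32 + 8 + 4 + 1.
17^1 ≡ 17 (mod 296)
17^2 ≡ 17^2 = 289 (mod 296)
17^4 ≡ 289^2 = 83521 ≡ 49 (mod 296)
17^8 ≡ 49^2 = 2401 ≡ 33 (mod 296)
17^16 ≡ 33^2 = 1089 ≡ 201 (mod 296)
17^32 ≡ 201^2 = 40401 ≡ 145 (mod 296)
17^64 ≡ 145^2 = 21025 ≡ 9 (mod 296)
17^128 ≡ 9^2 = 81 (mod 296)
17^256 ≡ 81^2 = 6561 ≡ 49 (mod 296)
17^429 = 17^256 · 17^128 · 17^32 · 17^8 · 17^4 · 17^1 ≡ 49 · 81 · 145 · 33 · 49 · 17 (mod 296).
Accumulate the product:
49 · 81 = 3969 ≡ 121
121 · 145 = 17545 ≡ 81
81 · 33 = 2673 ≡ 9
9 · 49 = 441 ≡ 145
145 · 17 = 2465 ≡ 97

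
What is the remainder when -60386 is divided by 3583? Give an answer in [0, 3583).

-60386 = -17*3583 + 525, so -60386 ≡ 525 (mod 3583).

525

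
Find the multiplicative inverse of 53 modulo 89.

42

89 = 1*53 + 36
53 = 1*36 + 17
36 = 2*17 + 2
17 = 8*2 + 1
2 = 2*1 + 0
gcd(53, 89) = 1, so the inverse exists.
Back-substitute for 1:
1 = 1*17 − 8*2
  = −8*36 + 17*17
  = 17*53 − 25*36
  = −25*89 + 42*53
So 53⁻¹ ≡ 42 (mod 89).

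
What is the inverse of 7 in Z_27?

4

27 = 3×7 + 6
7 = 1×6 + 1
6 = 6×1 + 0
gcd(7, 27) = 1, so the inverse exists.
Bézout: 1 = −1×27 + 4×7.
So 7⁻¹ ≡ 4 (mod 27).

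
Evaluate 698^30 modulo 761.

698^1 ≡ 698 (mod 761)
698^2 ≡ 698^2 = 487204 ≡ 164 (mod 761)
698^4 ≡ 164^2 = 26896 ≡ 261 (mod 761)
698^8 ≡ 261^2 = 68121 ≡ 392 (mod 761)
698^16 ≡ 392^2 = 153664 ≡ 703 (mod 761)
698^30 = 698^16 * 698^8 * 698^4 * 698^2 ≡ 703 * 392 * 261 * 164 (mod 761).
Accumulate the product:
703 * 392 = 275576 ≡ 94
94 * 261 = 24534 ≡ 182
182 * 164 = 29848 ≡ 169

169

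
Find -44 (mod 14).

-44 = -4·14 + 12, so -44 ≡ 12 (mod 14).

12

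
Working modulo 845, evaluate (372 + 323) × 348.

190

372 + 323 = 695
695 × 348 = 241860 ≡ 190 (mod 845)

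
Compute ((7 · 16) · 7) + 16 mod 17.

7 · 16 = 112 ≡ 10 (mod 17)
10 · 7 = 70 ≡ 2 (mod 17)
2 + 16 = 18 ≡ 1 (mod 17)

1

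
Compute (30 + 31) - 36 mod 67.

25

30 + 31 = 61
61 - 36 = 25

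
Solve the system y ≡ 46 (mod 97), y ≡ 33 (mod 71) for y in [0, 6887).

3441

97⁻¹ mod 71: 97×41 ≡ 1 (mod 71), so 97⁻¹ ≡ 41.
y = 46 + 97×((33 − 46)×41 mod 71) = 46 + 97×35 = 3441.
Check: 3441 mod 97 = 46, 3441 mod 71 = 33. ✓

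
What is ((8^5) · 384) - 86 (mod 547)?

(8)^5 ≡ 495 (mod 547)
495 · 384 = 190080 ≡ 271 (mod 547)
271 - 86 = 185

185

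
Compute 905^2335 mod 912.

905

2335 in binary is 100100011111, i.e. 2335 = 2048 + 256 + 16 + 8 + 4 + 2 + 1.
905^1 ≡ 905 (mod 912)
905^2 ≡ 905^2 = 819025 ≡ 49 (mod 912)
905^4 ≡ 49^2 = 2401 ≡ 577 (mod 912)
905^8 ≡ 577^2 = 332929 ≡ 49 (mod 912)
905^16 ≡ 49^2 = 2401 ≡ 577 (mod 912)
905^32 ≡ 577^2 = 332929 ≡ 49 (mod 912)
905^64 ≡ 49^2 = 2401 ≡ 577 (mod 912)
905^128 ≡ 577^2 = 332929 ≡ 49 (mod 912)
905^256 ≡ 49^2 = 2401 ≡ 577 (mod 912)
905^512 ≡ 577^2 = 332929 ≡ 49 (mod 912)
905^1024 ≡ 49^2 = 2401 ≡ 577 (mod 912)
905^2048 ≡ 577^2 = 332929 ≡ 49 (mod 912)
905^2335 = 905^2048 * 905^256 * 905^16 * 905^8 * 905^4 * 905^2 * 905^1 ≡ 49 * 577 * 577 * 49 * 577 * 49 * 905 (mod 912).
Accumulate the product:
49 * 577 = 28273 ≡ 1
1 * 577 = 577
577 * 49 = 28273 ≡ 1
1 * 577 = 577
577 * 49 = 28273 ≡ 1
1 * 905 = 905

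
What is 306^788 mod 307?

1

Compute successive squares:
788 in binary is 1100010100, i.e. 788 = 512 + 256 + 16 + 4.
306^1 ≡ 306 (mod 307)
306^2 ≡ 306^2 = 93636 ≡ 1 (mod 307)
306^4 ≡ 1^2 = 1 (mod 307)
306^8 ≡ 1^2 = 1 (mod 307)
306^16 ≡ 1^2 = 1 (mod 307)
306^32 ≡ 1^2 = 1 (mod 307)
306^64 ≡ 1^2 = 1 (mod 307)
306^128 ≡ 1^2 = 1 (mod 307)
306^256 ≡ 1^2 = 1 (mod 307)
306^512 ≡ 1^2 = 1 (mod 307)
306^788 = 306^512 * 306^256 * 306^16 * 306^4 ≡ 1 * 1 * 1 * 1 (mod 307).
Accumulate the product:
1 * 1 = 1
1 * 1 = 1
1 * 1 = 1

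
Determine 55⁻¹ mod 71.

Run the extended Euclidean algorithm:
71 = 1*55 + 16
55 = 3*16 + 7
16 = 2*7 + 2
7 = 3*2 + 1
2 = 2*1 + 0
gcd(55, 71) = 1, so the inverse exists.
Bézout: 1 = −24*71 + 31*55.
So 55⁻¹ ≡ 31 (mod 71).

31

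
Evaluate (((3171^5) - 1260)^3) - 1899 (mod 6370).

(3171)^5 ≡ 441 (mod 6370)
441 - 1260 = -819 ≡ 5551 (mod 6370)
(5551)^3 ≡ 1911 (mod 6370)
1911 - 1899 = 12

12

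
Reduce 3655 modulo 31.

3655 = 117*31 + 28, so 3655 ≡ 28 (mod 31).

28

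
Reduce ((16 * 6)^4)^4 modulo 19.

1

16 * 6 = 96 ≡ 1 (mod 19)
(1)^4 ≡ 1 (mod 19)
(1)^4 ≡ 1 (mod 19)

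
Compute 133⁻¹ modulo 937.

937 = 7*133 + 6
133 = 22*6 + 1
6 = 6*1 + 0
gcd(133, 937) = 1, so the inverse exists.
Bézout: 1 = −22*937 + 155*133.
So 133⁻¹ ≡ 155 (mod 937).

155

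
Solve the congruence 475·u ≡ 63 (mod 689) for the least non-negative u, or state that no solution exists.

gcd(475, 689) = 1, so a unique solution mod 689 exists.
475⁻¹ ≡ 132 (mod 689).
u ≡ 132·63 ≡ 48 (mod 689).

48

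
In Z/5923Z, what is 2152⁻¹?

5923 = 2·2152 + 1619
2152 = 1·1619 + 533
1619 = 3·533 + 20
533 = 26·20 + 13
20 = 1·13 + 7
13 = 1·7 + 6
7 = 1·6 + 1
6 = 6·1 + 0
gcd(2152, 5923) = 1, so the inverse exists.
Bézout: 1 = 323·5923 − 889·2152.
So 2152⁻¹ ≡ −889 ≡ 5034 (mod 5923).

5034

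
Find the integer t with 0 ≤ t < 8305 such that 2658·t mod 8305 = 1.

7477

8305 = 3·2658 + 331
2658 = 8·331 + 10
331 = 33·10 + 1
10 = 10·1 + 0
gcd(2658, 8305) = 1, so the inverse exists.
Back-substitute for 1:
1 = 1·331 − 33·10
  = −33·2658 + 265·331
  = 265·8305 − 828·2658
So 2658⁻¹ ≡ −828 ≡ 7477 (mod 8305).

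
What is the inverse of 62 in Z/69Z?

59

69 = 1·62 + 7
62 = 8·7 + 6
7 = 1·6 + 1
6 = 6·1 + 0
gcd(62, 69) = 1, so the inverse exists.
Bézout: 1 = 9·69 − 10·62.
So 62⁻¹ ≡ −10 ≡ 59 (mod 69).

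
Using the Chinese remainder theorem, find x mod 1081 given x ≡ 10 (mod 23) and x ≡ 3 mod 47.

23⁻¹ mod 47: 23*45 ≡ 1 (mod 47), so 23⁻¹ ≡ 45.
x = 10 + 23*((3 − 10)*45 mod 47) = 10 + 23*14 = 332.
Check: 332 mod 23 = 10, 332 mod 47 = 3. ✓

332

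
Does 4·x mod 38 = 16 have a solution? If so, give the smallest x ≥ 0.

4

gcd(4, 38) = 2, and 2 | 16, so solutions exist.
Divide through by 2: 2·x ≡ 8 mod 19.
2⁻¹ ≡ 10 (mod 19).
x ≡ 10·8 ≡ 4 (mod 19).
The smallest non-negative solution is x = 4.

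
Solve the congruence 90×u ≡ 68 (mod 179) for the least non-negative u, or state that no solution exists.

136

gcd(90, 179) = 1, so a unique solution mod 179 exists.
90⁻¹ ≡ 2 (mod 179).
u ≡ 2×68 ≡ 136 (mod 179).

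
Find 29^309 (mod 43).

2

29^1 ≡ 29 (mod 43)
29^2 ≡ 29^2 = 841 ≡ 24 (mod 43)
29^4 ≡ 24^2 = 576 ≡ 17 (mod 43)
29^8 ≡ 17^2 = 289 ≡ 31 (mod 43)
29^16 ≡ 31^2 = 961 ≡ 15 (mod 43)
29^32 ≡ 15^2 = 225 ≡ 10 (mod 43)
29^64 ≡ 10^2 = 100 ≡ 14 (mod 43)
29^128 ≡ 14^2 = 196 ≡ 24 (mod 43)
29^256 ≡ 24^2 = 576 ≡ 17 (mod 43)
29^309 = 29^256 * 29^32 * 29^16 * 29^4 * 29^1 ≡ 17 * 10 * 15 * 17 * 29 (mod 43).
Accumulate the product:
17 * 10 = 170 ≡ 41
41 * 15 = 615 ≡ 13
13 * 17 = 221 ≡ 6
6 * 29 = 174 ≡ 2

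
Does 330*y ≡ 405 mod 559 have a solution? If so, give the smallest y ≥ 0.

484

gcd(330, 559) = 1, so a unique solution mod 559 exists.
330⁻¹ ≡ 476 (mod 559).
y ≡ 476*405 ≡ 484 (mod 559).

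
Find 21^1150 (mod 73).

Using repeated squaring:
21^1 ≡ 21 (mod 73)
21^2 ≡ 21^2 = 441 ≡ 3 (mod 73)
21^4 ≡ 3^2 = 9 (mod 73)
21^8 ≡ 9^2 = 81 ≡ 8 (mod 73)
21^16 ≡ 8^2 = 64 (mod 73)
21^32 ≡ 64^2 = 4096 ≡ 8 (mod 73)
21^64 ≡ 8^2 = 64 (mod 73)
21^128 ≡ 64^2 = 4096 ≡ 8 (mod 73)
21^256 ≡ 8^2 = 64 (mod 73)
21^512 ≡ 64^2 = 4096 ≡ 8 (mod 73)
21^1024 ≡ 8^2 = 64 (mod 73)
21^1150 = 21^1024 * 21^64 * 21^32 * 21^16 * 21^8 * 21^4 * 21^2 ≡ 64 * 64 * 8 * 64 * 8 * 9 * 3 (mod 73).
Accumulate the product:
64 * 64 = 4096 ≡ 8
8 * 8 = 64
64 * 64 = 4096 ≡ 8
8 * 8 = 64
64 * 9 = 576 ≡ 65
65 * 3 = 195 ≡ 49

49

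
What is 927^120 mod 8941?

3493

By square-and-multiply:
120 in binary is 1111000, i.e. 120 = 64 + 32 + 16 + 8.
927^1 ≡ 927 (mod 8941)
927^2 ≡ 927^2 = 859329 ≡ 993 (mod 8941)
927^4 ≡ 993^2 = 986049 ≡ 2539 (mod 8941)
927^8 ≡ 2539^2 = 6446521 ≡ 60 (mod 8941)
927^16 ≡ 60^2 = 3600 (mod 8941)
927^32 ≡ 3600^2 = 12960000 ≡ 4491 (mod 8941)
927^64 ≡ 4491^2 = 20169081 ≡ 7126 (mod 8941)
927^120 = 927^64 × 927^32 × 927^16 × 927^8 ≡ 7126 × 4491 × 3600 × 60 (mod 8941).
Accumulate the product:
7126 × 4491 = 32002866 ≡ 3027
3027 × 3600 = 10897200 ≡ 7062
7062 × 60 = 423720 ≡ 3493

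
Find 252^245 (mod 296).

136

245 in binary is 11110101, i.e. 245 = 128 + 64 + 32 + 16 + 4 + 1.
252^1 ≡ 252 (mod 296)
252^2 ≡ 252^2 = 63504 ≡ 160 (mod 296)
252^4 ≡ 160^2 = 25600 ≡ 144 (mod 296)
252^8 ≡ 144^2 = 20736 ≡ 16 (mod 296)
252^16 ≡ 16^2 = 256 (mod 296)
252^32 ≡ 256^2 = 65536 ≡ 120 (mod 296)
252^64 ≡ 120^2 = 14400 ≡ 192 (mod 296)
252^128 ≡ 192^2 = 36864 ≡ 160 (mod 296)
252^245 = 252^128 · 252^64 · 252^32 · 252^16 · 252^4 · 252^1 ≡ 160 · 192 · 120 · 256 · 144 · 252 (mod 296).
Accumulate the product:
160 · 192 = 30720 ≡ 232
232 · 120 = 27840 ≡ 16
16 · 256 = 4096 ≡ 248
248 · 144 = 35712 ≡ 192
192 · 252 = 48384 ≡ 136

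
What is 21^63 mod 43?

By square-and-multiply:
63 in binary is 111111, i.e. 63 = 32 + 16 + 8 + 4 + 2 + 1.
21^1 ≡ 21 (mod 43)
21^2 ≡ 21^2 = 441 ≡ 11 (mod 43)
21^4 ≡ 11^2 = 121 ≡ 35 (mod 43)
21^8 ≡ 35^2 = 1225 ≡ 21 (mod 43)
21^16 ≡ 21^2 = 441 ≡ 11 (mod 43)
21^32 ≡ 11^2 = 121 ≡ 35 (mod 43)
21^63 = 21^32 * 21^16 * 21^8 * 21^4 * 21^2 * 21^1 ≡ 35 * 11 * 21 * 35 * 11 * 21 (mod 43).
Accumulate the product:
35 * 11 = 385 ≡ 41
41 * 21 = 861 ≡ 1
1 * 35 = 35
35 * 11 = 385 ≡ 41
41 * 21 = 861 ≡ 1

1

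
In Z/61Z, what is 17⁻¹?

18

61 = 3·17 + 10
17 = 1·10 + 7
10 = 1·7 + 3
7 = 2·3 + 1
3 = 3·1 + 0
gcd(17, 61) = 1, so the inverse exists.
Back-substitute for 1:
1 = 1·7 − 2·3
  = −2·10 + 3·7
  = 3·17 − 5·10
  = −5·61 + 18·17
So 17⁻¹ ≡ 18 (mod 61).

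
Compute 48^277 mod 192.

0

48^1 ≡ 48 (mod 192)
48^2 ≡ 48^2 = 2304 ≡ 0 (mod 192)
48^4 ≡ 0^2 = 0 (mod 192)
48^8 ≡ 0^2 = 0 (mod 192)
48^16 ≡ 0^2 = 0 (mod 192)
48^32 ≡ 0^2 = 0 (mod 192)
48^64 ≡ 0^2 = 0 (mod 192)
48^128 ≡ 0^2 = 0 (mod 192)
48^256 ≡ 0^2 = 0 (mod 192)
48^277 = 48^256 · 48^16 · 48^4 · 48^1 ≡ 0 · 0 · 0 · 48 (mod 192).
Accumulate the product:
0 · 0 = 0
0 · 0 = 0
0 · 48 = 0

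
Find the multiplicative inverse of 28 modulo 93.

Apply the Euclidean algorithm and back-substitute:
93 = 3*28 + 9
28 = 3*9 + 1
9 = 9*1 + 0
gcd(28, 93) = 1, so the inverse exists.
Back-substitute for 1:
1 = 1*28 − 3*9
  = −3*93 + 10*28
So 28⁻¹ ≡ 10 (mod 93).

10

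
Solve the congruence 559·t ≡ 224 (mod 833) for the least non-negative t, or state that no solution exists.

gcd(559, 833) = 1, so a unique solution mod 833 exists.
559⁻¹ ≡ 76 (mod 833).
t ≡ 76·224 ≡ 364 (mod 833).

364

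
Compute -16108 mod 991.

-16108 = -17·991 + 739, so -16108 ≡ 739 (mod 991).

739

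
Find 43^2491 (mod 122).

2491 in binary is 100110111011, i.e. 2491 = 2048 + 256 + 128 + 32 + 16 + 8 + 2 + 1.
43^1 ≡ 43 (mod 122)
43^2 ≡ 43^2 = 1849 ≡ 19 (mod 122)
43^4 ≡ 19^2 = 361 ≡ 117 (mod 122)
43^8 ≡ 117^2 = 13689 ≡ 25 (mod 122)
43^16 ≡ 25^2 = 625 ≡ 15 (mod 122)
43^32 ≡ 15^2 = 225 ≡ 103 (mod 122)
43^64 ≡ 103^2 = 10609 ≡ 117 (mod 122)
43^128 ≡ 117^2 = 13689 ≡ 25 (mod 122)
43^256 ≡ 25^2 = 625 ≡ 15 (mod 122)
43^512 ≡ 15^2 = 225 ≡ 103 (mod 122)
43^1024 ≡ 103^2 = 10609 ≡ 117 (mod 122)
43^2048 ≡ 117^2 = 13689 ≡ 25 (mod 122)
43^2491 = 43^2048 · 43^256 · 43^128 · 43^32 · 43^16 · 43^8 · 43^2 · 43^1 ≡ 25 · 15 · 25 · 103 · 15 · 25 · 19 · 43 (mod 122).
Accumulate the product:
25 · 15 = 375 ≡ 9
9 · 25 = 225 ≡ 103
103 · 103 = 10609 ≡ 117
117 · 15 = 1755 ≡ 47
47 · 25 = 1175 ≡ 77
77 · 19 = 1463 ≡ 121
121 · 43 = 5203 ≡ 79

79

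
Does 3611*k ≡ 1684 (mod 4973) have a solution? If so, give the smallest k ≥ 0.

gcd(3611, 4973) = 1, so a unique solution mod 4973 exists.
3611⁻¹ ≡ 1026 (mod 4973).
k ≡ 1026*1684 ≡ 2153 (mod 4973).

2153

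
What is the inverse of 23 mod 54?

Run the extended Euclidean algorithm:
54 = 2*23 + 8
23 = 2*8 + 7
8 = 1*7 + 1
7 = 7*1 + 0
gcd(23, 54) = 1, so the inverse exists.
Bézout: 1 = 3*54 − 7*23.
So 23⁻¹ ≡ −7 ≡ 47 (mod 54).

47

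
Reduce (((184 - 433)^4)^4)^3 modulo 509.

439

184 - 433 = -249 ≡ 260 (mod 509)
(260)^4 ≡ 247 (mod 509)
(247)^4 ≡ 460 (mod 509)
(460)^3 ≡ 439 (mod 509)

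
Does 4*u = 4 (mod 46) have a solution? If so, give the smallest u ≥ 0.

1

gcd(4, 46) = 2, and 2 | 4, so solutions exist.
Divide through by 2: 2*u = 2 (mod 23).
2⁻¹ ≡ 12 (mod 23).
u ≡ 12*2 ≡ 1 (mod 23).
The smallest non-negative solution is u = 1.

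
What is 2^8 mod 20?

2^1 ≡ 2 (mod 20)
2^2 ≡ 2^2 = 4 (mod 20)
2^4 ≡ 4^2 = 16 (mod 20)
2^8 ≡ 16^2 = 256 ≡ 16 (mod 20)
So 2^8 ≡ 16 (mod 20).

16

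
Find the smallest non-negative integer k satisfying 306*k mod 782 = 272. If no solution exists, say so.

gcd(306, 782) = 34, and 34 | 272, so solutions exist.
Divide through by 34: 9*k ≡ 8 mod 23.
9⁻¹ ≡ 18 (mod 23).
k ≡ 18*8 ≡ 6 (mod 23).
The smallest non-negative solution is k = 6.

6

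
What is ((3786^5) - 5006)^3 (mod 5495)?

(3786)^5 ≡ 4626 (mod 5495)
4626 - 5006 = -380 ≡ 5115 (mod 5495)
(5115)^3 ≡ 1070 (mod 5495)

1070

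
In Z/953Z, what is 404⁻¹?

By the extended Euclidean algorithm:
953 = 2*404 + 145
404 = 2*145 + 114
145 = 1*114 + 31
114 = 3*31 + 21
31 = 1*21 + 10
21 = 2*10 + 1
10 = 10*1 + 0
gcd(404, 953) = 1, so the inverse exists.
Back-substitute for 1:
1 = 1*21 − 2*10
  = −2*31 + 3*21
  = 3*114 − 11*31
  = −11*145 + 14*114
  = 14*404 − 39*145
  = −39*953 + 92*404
So 404⁻¹ ≡ 92 (mod 953).

92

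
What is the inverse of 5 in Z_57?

57 = 11*5 + 2
5 = 2*2 + 1
2 = 2*1 + 0
gcd(5, 57) = 1, so the inverse exists.
Back-substitute for 1:
1 = 1*5 − 2*2
  = −2*57 + 23*5
So 5⁻¹ ≡ 23 (mod 57).

23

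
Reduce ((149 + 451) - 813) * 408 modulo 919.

149 + 451 = 600
600 - 813 = -213 ≡ 706 (mod 919)
706 * 408 = 288048 ≡ 401 (mod 919)

401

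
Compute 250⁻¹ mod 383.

311

383 = 1*250 + 133
250 = 1*133 + 117
133 = 1*117 + 16
117 = 7*16 + 5
16 = 3*5 + 1
5 = 5*1 + 0
gcd(250, 383) = 1, so the inverse exists.
Back-substitute for 1:
1 = 1*16 − 3*5
  = −3*117 + 22*16
  = 22*133 − 25*117
  = −25*250 + 47*133
  = 47*383 − 72*250
So 250⁻¹ ≡ −72 ≡ 311 (mod 383).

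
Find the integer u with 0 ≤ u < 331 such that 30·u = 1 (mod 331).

331 = 11×30 + 1
30 = 30×1 + 0
gcd(30, 331) = 1, so the inverse exists.
Back-substitute for 1:
1 = 1×331 − 11×30
So 30⁻¹ ≡ −11 ≡ 320 (mod 331).

320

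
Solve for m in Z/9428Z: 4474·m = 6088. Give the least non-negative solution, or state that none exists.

996

gcd(4474, 9428) = 2, and 2 | 6088, so solutions exist.
Divide through by 2: 2237·m = 3044 (mod 4714).
2237⁻¹ ≡ 1041 (mod 4714).
m ≡ 1041·3044 ≡ 996 (mod 4714).
The smallest non-negative solution is m = 996.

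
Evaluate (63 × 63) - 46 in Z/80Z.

63 × 63 = 3969 ≡ 49 (mod 80)
49 - 46 = 3

3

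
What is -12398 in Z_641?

422

-12398 = -20*641 + 422, so -12398 ≡ 422 (mod 641).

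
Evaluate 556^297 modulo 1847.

Using repeated squaring:
297 in binary is 100101001, i.e. 297 = 256 + 32 + 8 + 1.
556^1 ≡ 556 (mod 1847)
556^2 ≡ 556^2 = 309136 ≡ 687 (mod 1847)
556^4 ≡ 687^2 = 471969 ≡ 984 (mod 1847)
556^8 ≡ 984^2 = 968256 ≡ 428 (mod 1847)
556^16 ≡ 428^2 = 183184 ≡ 331 (mod 1847)
556^32 ≡ 331^2 = 109561 ≡ 588 (mod 1847)
556^64 ≡ 588^2 = 345744 ≡ 355 (mod 1847)
556^128 ≡ 355^2 = 126025 ≡ 429 (mod 1847)
556^256 ≡ 429^2 = 184041 ≡ 1188 (mod 1847)
556^297 = 556^256 × 556^32 × 556^8 × 556^1 ≡ 1188 × 588 × 428 × 556 (mod 1847).
Accumulate the product:
1188 × 588 = 698544 ≡ 378
378 × 428 = 161784 ≡ 1095
1095 × 556 = 608820 ≡ 1157

1157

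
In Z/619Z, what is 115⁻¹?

Apply the Euclidean algorithm and back-substitute:
619 = 5*115 + 44
115 = 2*44 + 27
44 = 1*27 + 17
27 = 1*17 + 10
17 = 1*10 + 7
10 = 1*7 + 3
7 = 2*3 + 1
3 = 3*1 + 0
gcd(115, 619) = 1, so the inverse exists.
Bézout: 1 = 34*619 − 183*115.
So 115⁻¹ ≡ −183 ≡ 436 (mod 619).

436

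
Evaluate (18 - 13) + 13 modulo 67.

18

18 - 13 = 5
5 + 13 = 18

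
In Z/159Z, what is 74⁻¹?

101

Run the extended Euclidean algorithm:
159 = 2×74 + 11
74 = 6×11 + 8
11 = 1×8 + 3
8 = 2×3 + 2
3 = 1×2 + 1
2 = 2×1 + 0
gcd(74, 159) = 1, so the inverse exists.
Back-substitute for 1:
1 = 1×3 − 1×2
  = −1×8 + 3×3
  = 3×11 − 4×8
  = −4×74 + 27×11
  = 27×159 − 58×74
So 74⁻¹ ≡ −58 ≡ 101 (mod 159).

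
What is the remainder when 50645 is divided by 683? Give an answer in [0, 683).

50645 = 74*683 + 103, so 50645 ≡ 103 (mod 683).

103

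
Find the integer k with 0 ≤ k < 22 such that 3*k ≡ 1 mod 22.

15

Run the extended Euclidean algorithm:
22 = 7*3 + 1
3 = 3*1 + 0
gcd(3, 22) = 1, so the inverse exists.
Back-substitute for 1:
1 = 1*22 − 7*3
So 3⁻¹ ≡ −7 ≡ 15 (mod 22).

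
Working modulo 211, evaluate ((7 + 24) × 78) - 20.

7 + 24 = 31
31 × 78 = 2418 ≡ 97 (mod 211)
97 - 20 = 77

77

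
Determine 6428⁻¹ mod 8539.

By the extended Euclidean algorithm:
8539 = 1×6428 + 2111
6428 = 3×2111 + 95
2111 = 22×95 + 21
95 = 4×21 + 11
21 = 1×11 + 10
11 = 1×10 + 1
10 = 10×1 + 0
gcd(6428, 8539) = 1, so the inverse exists.
Bézout: 1 = −609×8539 + 809×6428.
So 6428⁻¹ ≡ 809 (mod 8539).

809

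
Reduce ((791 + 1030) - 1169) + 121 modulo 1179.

791 + 1030 = 1821 ≡ 642 (mod 1179)
642 - 1169 = -527 ≡ 652 (mod 1179)
652 + 121 = 773

773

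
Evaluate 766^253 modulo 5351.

Compute successive squares:
253 in binary is 11111101, i.e. 253 = 128 + 64 + 32 + 16 + 8 + 4 + 1.
766^1 ≡ 766 (mod 5351)
766^2 ≡ 766^2 = 586756 ≡ 3497 (mod 5351)
766^4 ≡ 3497^2 = 12229009 ≡ 1974 (mod 5351)
766^8 ≡ 1974^2 = 3896676 ≡ 1148 (mod 5351)
766^16 ≡ 1148^2 = 1317904 ≡ 1558 (mod 5351)
766^32 ≡ 1558^2 = 2427364 ≡ 3361 (mod 5351)
766^64 ≡ 3361^2 = 11296321 ≡ 360 (mod 5351)
766^128 ≡ 360^2 = 129600 ≡ 1176 (mod 5351)
766^253 = 766^128 * 766^64 * 766^32 * 766^16 * 766^8 * 766^4 * 766^1 ≡ 1176 * 360 * 3361 * 1558 * 1148 * 1974 * 766 (mod 5351).
Accumulate the product:
1176 * 360 = 423360 ≡ 631
631 * 3361 = 2120791 ≡ 1795
1795 * 1558 = 2796610 ≡ 3388
3388 * 1148 = 3889424 ≡ 4598
4598 * 1974 = 9076452 ≡ 1156
1156 * 766 = 885496 ≡ 2581

2581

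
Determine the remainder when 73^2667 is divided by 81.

55

By square-and-multiply:
73^1 ≡ 73 (mod 81)
73^2 ≡ 73^2 = 5329 ≡ 64 (mod 81)
73^4 ≡ 64^2 = 4096 ≡ 46 (mod 81)
73^8 ≡ 46^2 = 2116 ≡ 10 (mod 81)
73^16 ≡ 10^2 = 100 ≡ 19 (mod 81)
73^32 ≡ 19^2 = 361 ≡ 37 (mod 81)
73^64 ≡ 37^2 = 1369 ≡ 73 (mod 81)
73^128 ≡ 73^2 = 5329 ≡ 64 (mod 81)
73^256 ≡ 64^2 = 4096 ≡ 46 (mod 81)
73^512 ≡ 46^2 = 2116 ≡ 10 (mod 81)
73^1024 ≡ 10^2 = 100 ≡ 19 (mod 81)
73^2048 ≡ 19^2 = 361 ≡ 37 (mod 81)
73^2667 = 73^2048 · 73^512 · 73^64 · 73^32 · 73^8 · 73^2 · 73^1 ≡ 37 · 10 · 73 · 37 · 10 · 64 · 73 (mod 81).
Accumulate the product:
37 · 10 = 370 ≡ 46
46 · 73 = 3358 ≡ 37
37 · 37 = 1369 ≡ 73
73 · 10 = 730 ≡ 1
1 · 64 = 64
64 · 73 = 4672 ≡ 55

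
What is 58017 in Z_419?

58017 = 138·419 + 195, so 58017 ≡ 195 (mod 419).

195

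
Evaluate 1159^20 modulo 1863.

1543

20 in binary is 10100, i.e. 20 = 16 + 4.
1159^1 ≡ 1159 (mod 1863)
1159^2 ≡ 1159^2 = 1343281 ≡ 58 (mod 1863)
1159^4 ≡ 58^2 = 3364 ≡ 1501 (mod 1863)
1159^8 ≡ 1501^2 = 2253001 ≡ 634 (mod 1863)
1159^16 ≡ 634^2 = 401956 ≡ 1411 (mod 1863)
1159^20 = 1159^16 × 1159^4 ≡ 1411 × 1501 (mod 1863).
1411 × 1501 = 2117911 ≡ 1543 (mod 1863).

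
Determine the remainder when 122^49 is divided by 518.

122

49 in binary is 110001, i.e. 49 = 32 + 16 + 1.
122^1 ≡ 122 (mod 518)
122^2 ≡ 122^2 = 14884 ≡ 380 (mod 518)
122^4 ≡ 380^2 = 144400 ≡ 396 (mod 518)
122^8 ≡ 396^2 = 156816 ≡ 380 (mod 518)
122^16 ≡ 380^2 = 144400 ≡ 396 (mod 518)
122^32 ≡ 396^2 = 156816 ≡ 380 (mod 518)
122^49 = 122^32 × 122^16 × 122^1 ≡ 380 × 396 × 122 (mod 518).
Accumulate the product:
380 × 396 = 150480 ≡ 260
260 × 122 = 31720 ≡ 122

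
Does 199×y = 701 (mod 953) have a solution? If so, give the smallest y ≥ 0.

923

gcd(199, 953) = 1, so a unique solution mod 953 exists.
199⁻¹ ≡ 522 (mod 953).
y ≡ 522×701 ≡ 923 (mod 953).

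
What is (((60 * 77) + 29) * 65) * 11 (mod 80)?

35

60 * 77 = 4620 ≡ 60 (mod 80)
60 + 29 = 89 ≡ 9 (mod 80)
9 * 65 = 585 ≡ 25 (mod 80)
25 * 11 = 275 ≡ 35 (mod 80)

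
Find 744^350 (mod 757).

By square-and-multiply:
350 in binary is 101011110, i.e. 350 = 256 + 64 + 16 + 8 + 4 + 2.
744^1 ≡ 744 (mod 757)
744^2 ≡ 744^2 = 553536 ≡ 169 (mod 757)
744^4 ≡ 169^2 = 28561 ≡ 552 (mod 757)
744^8 ≡ 552^2 = 304704 ≡ 390 (mod 757)
744^16 ≡ 390^2 = 152100 ≡ 700 (mod 757)
744^32 ≡ 700^2 = 490000 ≡ 221 (mod 757)
744^64 ≡ 221^2 = 48841 ≡ 393 (mod 757)
744^128 ≡ 393^2 = 154449 ≡ 21 (mod 757)
744^256 ≡ 21^2 = 441 (mod 757)
744^350 = 744^256 · 744^64 · 744^16 · 744^8 · 744^4 · 744^2 ≡ 441 · 393 · 700 · 390 · 552 · 169 (mod 757).
Accumulate the product:
441 · 393 = 173313 ≡ 717
717 · 700 = 501900 ≡ 9
9 · 390 = 3510 ≡ 482
482 · 552 = 266064 ≡ 357
357 · 169 = 60333 ≡ 530

530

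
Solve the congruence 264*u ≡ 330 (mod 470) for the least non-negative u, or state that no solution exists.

gcd(264, 470) = 2, and 2 | 330, so solutions exist.
Divide through by 2: 132*u = 165 (mod 235).
132⁻¹ ≡ 73 (mod 235).
u ≡ 73*165 ≡ 60 (mod 235).
The smallest non-negative solution is u = 60.

60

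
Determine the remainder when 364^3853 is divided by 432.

By square-and-multiply:
3853 in binary is 111100001101, i.e. 3853 = 2048 + 1024 + 512 + 256 + 8 + 4 + 1.
364^1 ≡ 364 (mod 432)
364^2 ≡ 364^2 = 132496 ≡ 304 (mod 432)
364^4 ≡ 304^2 = 92416 ≡ 400 (mod 432)
364^8 ≡ 400^2 = 160000 ≡ 160 (mod 432)
364^16 ≡ 160^2 = 25600 ≡ 112 (mod 432)
364^32 ≡ 112^2 = 12544 ≡ 16 (mod 432)
364^64 ≡ 16^2 = 256 (mod 432)
364^128 ≡ 256^2 = 65536 ≡ 304 (mod 432)
364^256 ≡ 304^2 = 92416 ≡ 400 (mod 432)
364^512 ≡ 400^2 = 160000 ≡ 160 (mod 432)
364^1024 ≡ 160^2 = 25600 ≡ 112 (mod 432)
364^2048 ≡ 112^2 = 12544 ≡ 16 (mod 432)
364^3853 = 364^2048 × 364^1024 × 364^512 × 364^256 × 364^8 × 364^4 × 364^1 ≡ 16 × 112 × 160 × 400 × 160 × 400 × 364 (mod 432).
Accumulate the product:
16 × 112 = 1792 ≡ 64
64 × 160 = 10240 ≡ 304
304 × 400 = 121600 ≡ 208
208 × 160 = 33280 ≡ 16
16 × 400 = 6400 ≡ 352
352 × 364 = 128128 ≡ 256

256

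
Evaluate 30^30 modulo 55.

45

Compute successive squares:
30 in binary is 11110, i.e. 30 = 16 + 8 + 4 + 2.
30^1 ≡ 30 (mod 55)
30^2 ≡ 30^2 = 900 ≡ 20 (mod 55)
30^4 ≡ 20^2 = 400 ≡ 15 (mod 55)
30^8 ≡ 15^2 = 225 ≡ 5 (mod 55)
30^16 ≡ 5^2 = 25 (mod 55)
30^30 = 30^16 · 30^8 · 30^4 · 30^2 ≡ 25 · 5 · 15 · 20 (mod 55).
Accumulate the product:
25 · 5 = 125 ≡ 15
15 · 15 = 225 ≡ 5
5 · 20 = 100 ≡ 45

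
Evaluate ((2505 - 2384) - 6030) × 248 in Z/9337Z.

477

2505 - 2384 = 121
121 - 6030 = -5909 ≡ 3428 (mod 9337)
3428 × 248 = 850144 ≡ 477 (mod 9337)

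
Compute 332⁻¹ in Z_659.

264

Apply the Euclidean algorithm and back-substitute:
659 = 1·332 + 327
332 = 1·327 + 5
327 = 65·5 + 2
5 = 2·2 + 1
2 = 2·1 + 0
gcd(332, 659) = 1, so the inverse exists.
Bézout: 1 = −133·659 + 264·332.
So 332⁻¹ ≡ 264 (mod 659).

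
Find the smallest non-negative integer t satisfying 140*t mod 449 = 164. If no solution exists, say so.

gcd(140, 449) = 1, so a unique solution mod 449 exists.
140⁻¹ ≡ 356 (mod 449).
t ≡ 356*164 ≡ 14 (mod 449).

14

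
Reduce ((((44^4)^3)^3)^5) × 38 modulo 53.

(44)^4 ≡ 42 (mod 53)
(42)^3 ≡ 47 (mod 53)
(47)^3 ≡ 49 (mod 53)
(49)^5 ≡ 36 (mod 53)
36 × 38 = 1368 ≡ 43 (mod 53)

43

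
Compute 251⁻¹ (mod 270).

270 = 1×251 + 19
251 = 13×19 + 4
19 = 4×4 + 3
4 = 1×3 + 1
3 = 3×1 + 0
gcd(251, 270) = 1, so the inverse exists.
Back-substitute for 1:
1 = 1×4 − 1×3
  = −1×19 + 5×4
  = 5×251 − 66×19
  = −66×270 + 71×251
So 251⁻¹ ≡ 71 (mod 270).

71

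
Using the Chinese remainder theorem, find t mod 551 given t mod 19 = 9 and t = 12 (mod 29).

389

19⁻¹ mod 29: 19×26 ≡ 1 (mod 29), so 19⁻¹ ≡ 26.
t = 9 + 19×((12 − 9)×26 mod 29) = 9 + 19×20 = 389.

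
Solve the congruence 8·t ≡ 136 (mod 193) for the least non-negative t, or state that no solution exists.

17

gcd(8, 193) = 1, so a unique solution mod 193 exists.
8⁻¹ ≡ 169 (mod 193).
t ≡ 169·136 ≡ 17 (mod 193).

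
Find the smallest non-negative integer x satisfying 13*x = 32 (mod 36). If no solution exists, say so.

gcd(13, 36) = 1, so a unique solution mod 36 exists.
13⁻¹ ≡ 25 (mod 36).
x ≡ 25*32 ≡ 8 (mod 36).

8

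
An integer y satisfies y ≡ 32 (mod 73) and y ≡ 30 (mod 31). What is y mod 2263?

73⁻¹ mod 31: 73*17 ≡ 1 (mod 31), so 73⁻¹ ≡ 17.
y = 32 + 73*((30 − 32)*17 mod 31) = 32 + 73*28 = 2076.
Check: 2076 mod 73 = 32, 2076 mod 31 = 30. ✓

2076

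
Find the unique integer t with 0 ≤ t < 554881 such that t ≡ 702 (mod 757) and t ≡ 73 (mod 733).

373903

757⁻¹ mod 733: 757×336 ≡ 1 (mod 733), so 757⁻¹ ≡ 336.
t = 702 + 757×((73 − 702)×336 mod 733) = 702 + 757×493 = 373903.
Check: 373903 mod 757 = 702, 373903 mod 733 = 73. ✓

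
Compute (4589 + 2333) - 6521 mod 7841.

4589 + 2333 = 6922
6922 - 6521 = 401

401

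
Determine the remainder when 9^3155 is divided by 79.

9^1 ≡ 9 (mod 79)
9^2 ≡ 9^2 = 81 ≡ 2 (mod 79)
9^4 ≡ 2^2 = 4 (mod 79)
9^8 ≡ 4^2 = 16 (mod 79)
9^16 ≡ 16^2 = 256 ≡ 19 (mod 79)
9^32 ≡ 19^2 = 361 ≡ 45 (mod 79)
9^64 ≡ 45^2 = 2025 ≡ 50 (mod 79)
9^128 ≡ 50^2 = 2500 ≡ 51 (mod 79)
9^256 ≡ 51^2 = 2601 ≡ 73 (mod 79)
9^512 ≡ 73^2 = 5329 ≡ 36 (mod 79)
9^1024 ≡ 36^2 = 1296 ≡ 32 (mod 79)
9^2048 ≡ 32^2 = 1024 ≡ 76 (mod 79)
9^3155 = 9^2048 · 9^1024 · 9^64 · 9^16 · 9^2 · 9^1 ≡ 76 · 32 · 50 · 19 · 2 · 9 (mod 79).
Accumulate the product:
76 · 32 = 2432 ≡ 62
62 · 50 = 3100 ≡ 19
19 · 19 = 361 ≡ 45
45 · 2 = 90 ≡ 11
11 · 9 = 99 ≡ 20

20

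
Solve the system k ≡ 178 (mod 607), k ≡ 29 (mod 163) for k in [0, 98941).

50559

607⁻¹ mod 163: 607*134 ≡ 1 (mod 163), so 607⁻¹ ≡ 134.
k = 178 + 607*((29 − 178)*134 mod 163) = 178 + 607*83 = 50559.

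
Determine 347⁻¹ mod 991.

337

991 = 2×347 + 297
347 = 1×297 + 50
297 = 5×50 + 47
50 = 1×47 + 3
47 = 15×3 + 2
3 = 1×2 + 1
2 = 2×1 + 0
gcd(347, 991) = 1, so the inverse exists.
Bézout: 1 = −118×991 + 337×347.
So 347⁻¹ ≡ 337 (mod 991).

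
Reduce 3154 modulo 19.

3154 = 166×19 + 0, so 3154 ≡ 0 (mod 19).

0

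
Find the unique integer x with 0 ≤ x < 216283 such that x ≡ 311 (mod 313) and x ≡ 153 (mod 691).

81691

313⁻¹ mod 691: 313*287 ≡ 1 (mod 691), so 313⁻¹ ≡ 287.
x = 311 + 313*((153 − 311)*287 mod 691) = 311 + 313*260 = 81691.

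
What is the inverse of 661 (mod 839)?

806

839 = 1*661 + 178
661 = 3*178 + 127
178 = 1*127 + 51
127 = 2*51 + 25
51 = 2*25 + 1
25 = 25*1 + 0
gcd(661, 839) = 1, so the inverse exists.
Back-substitute for 1:
1 = 1*51 − 2*25
  = −2*127 + 5*51
  = 5*178 − 7*127
  = −7*661 + 26*178
  = 26*839 − 33*661
So 661⁻¹ ≡ −33 ≡ 806 (mod 839).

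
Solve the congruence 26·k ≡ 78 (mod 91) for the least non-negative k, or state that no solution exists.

3

gcd(26, 91) = 13, and 13 | 78, so solutions exist.
Divide through by 13: 2·k ≡ 6 (mod 7).
2⁻¹ ≡ 4 (mod 7).
k ≡ 4·6 ≡ 3 (mod 7).
The smallest non-negative solution is k = 3.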